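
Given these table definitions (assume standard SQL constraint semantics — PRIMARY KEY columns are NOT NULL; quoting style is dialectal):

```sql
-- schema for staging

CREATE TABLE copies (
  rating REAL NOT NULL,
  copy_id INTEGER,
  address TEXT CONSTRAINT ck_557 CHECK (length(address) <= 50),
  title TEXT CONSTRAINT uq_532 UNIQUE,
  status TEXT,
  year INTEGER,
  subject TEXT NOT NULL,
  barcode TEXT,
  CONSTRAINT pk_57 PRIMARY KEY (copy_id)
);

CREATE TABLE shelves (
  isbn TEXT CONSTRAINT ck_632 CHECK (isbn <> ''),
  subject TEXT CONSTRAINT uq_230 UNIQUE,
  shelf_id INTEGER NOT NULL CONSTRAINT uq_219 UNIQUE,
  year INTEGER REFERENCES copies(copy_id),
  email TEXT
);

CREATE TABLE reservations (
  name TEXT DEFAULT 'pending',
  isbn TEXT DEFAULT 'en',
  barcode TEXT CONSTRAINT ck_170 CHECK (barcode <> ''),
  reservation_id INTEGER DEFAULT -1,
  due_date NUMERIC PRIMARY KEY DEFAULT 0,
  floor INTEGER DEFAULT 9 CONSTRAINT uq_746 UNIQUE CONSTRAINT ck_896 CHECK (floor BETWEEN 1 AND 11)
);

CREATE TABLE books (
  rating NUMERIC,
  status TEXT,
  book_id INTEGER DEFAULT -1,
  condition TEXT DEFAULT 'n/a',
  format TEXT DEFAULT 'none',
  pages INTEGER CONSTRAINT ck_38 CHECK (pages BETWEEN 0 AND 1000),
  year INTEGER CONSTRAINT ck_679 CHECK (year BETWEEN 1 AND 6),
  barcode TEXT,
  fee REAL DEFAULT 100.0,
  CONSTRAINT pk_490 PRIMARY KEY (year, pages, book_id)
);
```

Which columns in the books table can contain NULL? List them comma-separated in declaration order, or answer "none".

rating, status, condition, format, barcode, fee

- rating: no NOT NULL constraint applies → nullable.
- status: no NOT NULL constraint applies → nullable.
- book_id: part of the PRIMARY KEY, which implies NOT NULL → not nullable.
- condition: DEFAULT only fills an omitted column; an explicit NULL is still allowed → nullable.
- format: DEFAULT only fills an omitted column; an explicit NULL is still allowed → nullable.
- pages: part of the PRIMARY KEY, which implies NOT NULL → not nullable.
- year: part of the PRIMARY KEY, which implies NOT NULL → not nullable.
- barcode: no NOT NULL constraint applies → nullable.
- fee: DEFAULT only fills an omitted column; an explicit NULL is still allowed → nullable.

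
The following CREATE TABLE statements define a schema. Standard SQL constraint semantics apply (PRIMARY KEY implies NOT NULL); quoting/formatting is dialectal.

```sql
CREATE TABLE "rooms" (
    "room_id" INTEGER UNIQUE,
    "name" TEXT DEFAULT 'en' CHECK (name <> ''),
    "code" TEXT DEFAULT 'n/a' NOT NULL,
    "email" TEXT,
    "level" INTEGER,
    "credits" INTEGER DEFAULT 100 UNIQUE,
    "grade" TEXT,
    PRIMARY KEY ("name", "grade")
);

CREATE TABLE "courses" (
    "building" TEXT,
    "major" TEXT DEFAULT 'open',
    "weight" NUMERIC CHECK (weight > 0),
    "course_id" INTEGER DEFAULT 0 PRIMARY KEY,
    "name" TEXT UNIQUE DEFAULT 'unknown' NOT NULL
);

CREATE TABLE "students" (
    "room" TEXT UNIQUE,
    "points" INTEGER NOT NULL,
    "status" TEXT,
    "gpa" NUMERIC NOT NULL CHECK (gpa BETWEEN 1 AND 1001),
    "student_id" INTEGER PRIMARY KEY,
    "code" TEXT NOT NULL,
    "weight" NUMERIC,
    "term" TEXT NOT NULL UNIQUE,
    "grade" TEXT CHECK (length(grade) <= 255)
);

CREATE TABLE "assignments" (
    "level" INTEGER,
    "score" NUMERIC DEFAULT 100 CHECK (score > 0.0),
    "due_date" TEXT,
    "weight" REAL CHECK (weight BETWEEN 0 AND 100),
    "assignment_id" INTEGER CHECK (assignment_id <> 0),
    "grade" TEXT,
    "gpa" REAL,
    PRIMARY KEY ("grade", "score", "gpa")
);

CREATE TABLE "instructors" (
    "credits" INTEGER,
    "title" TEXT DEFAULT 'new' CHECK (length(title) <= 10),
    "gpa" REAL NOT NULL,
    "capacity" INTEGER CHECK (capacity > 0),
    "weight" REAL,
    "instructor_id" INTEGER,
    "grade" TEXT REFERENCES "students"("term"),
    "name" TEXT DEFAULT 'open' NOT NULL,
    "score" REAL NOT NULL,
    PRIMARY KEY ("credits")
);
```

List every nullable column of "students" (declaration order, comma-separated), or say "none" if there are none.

room, status, weight, grade

- room: UNIQUE does not imply NOT NULL → nullable.
- points: declared NOT NULL → not nullable.
- status: no NOT NULL constraint applies → nullable.
- gpa: declared NOT NULL → not nullable.
- student_id: part of the PRIMARY KEY, which implies NOT NULL → not nullable.
- code: declared NOT NULL → not nullable.
- weight: no NOT NULL constraint applies → nullable.
- term: declared NOT NULL → not nullable.
- grade: CHECK does not forbid NULL (a CHECK constraint passes when its expression is NULL) → nullable.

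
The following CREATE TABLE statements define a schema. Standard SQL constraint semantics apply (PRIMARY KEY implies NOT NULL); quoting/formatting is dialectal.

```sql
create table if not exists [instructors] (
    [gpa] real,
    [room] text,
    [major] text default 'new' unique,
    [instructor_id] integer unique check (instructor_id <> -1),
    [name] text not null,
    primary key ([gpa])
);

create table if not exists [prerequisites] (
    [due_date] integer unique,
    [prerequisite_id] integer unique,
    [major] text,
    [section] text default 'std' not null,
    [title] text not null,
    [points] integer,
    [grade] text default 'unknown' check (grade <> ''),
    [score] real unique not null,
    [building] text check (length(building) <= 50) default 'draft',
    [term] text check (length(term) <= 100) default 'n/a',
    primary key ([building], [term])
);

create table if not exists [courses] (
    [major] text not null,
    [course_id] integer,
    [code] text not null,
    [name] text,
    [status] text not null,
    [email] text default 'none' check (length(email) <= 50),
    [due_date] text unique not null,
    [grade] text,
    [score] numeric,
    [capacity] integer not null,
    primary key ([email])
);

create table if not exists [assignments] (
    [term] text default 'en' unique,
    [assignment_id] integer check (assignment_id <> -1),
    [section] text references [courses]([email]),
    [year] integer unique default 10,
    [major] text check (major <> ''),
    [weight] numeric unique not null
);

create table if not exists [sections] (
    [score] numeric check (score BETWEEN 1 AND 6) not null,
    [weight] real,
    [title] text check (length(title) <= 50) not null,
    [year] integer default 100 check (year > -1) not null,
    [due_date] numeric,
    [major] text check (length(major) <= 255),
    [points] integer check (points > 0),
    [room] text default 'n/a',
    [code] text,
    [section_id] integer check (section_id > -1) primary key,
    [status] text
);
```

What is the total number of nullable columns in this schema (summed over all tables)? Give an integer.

24

instructors: 3 nullable (room, major, instructor_id — PK (gpa) and explicit NOT NULL columns excluded).
prerequisites: 5 nullable (due_date, prerequisite_id, major, points, grade — PK (building, term) and explicit NOT NULL columns excluded).
courses: 4 nullable (course_id, name, grade, score — PK (email) and explicit NOT NULL columns excluded).
assignments: 5 nullable (term, assignment_id, section, year, major — PK none and explicit NOT NULL columns excluded).
sections: 7 nullable (weight, due_date, major, points, room, code, status — PK (section_id) and explicit NOT NULL columns excluded).
Total: 3 + 5 + 4 + 5 + 7 = 24.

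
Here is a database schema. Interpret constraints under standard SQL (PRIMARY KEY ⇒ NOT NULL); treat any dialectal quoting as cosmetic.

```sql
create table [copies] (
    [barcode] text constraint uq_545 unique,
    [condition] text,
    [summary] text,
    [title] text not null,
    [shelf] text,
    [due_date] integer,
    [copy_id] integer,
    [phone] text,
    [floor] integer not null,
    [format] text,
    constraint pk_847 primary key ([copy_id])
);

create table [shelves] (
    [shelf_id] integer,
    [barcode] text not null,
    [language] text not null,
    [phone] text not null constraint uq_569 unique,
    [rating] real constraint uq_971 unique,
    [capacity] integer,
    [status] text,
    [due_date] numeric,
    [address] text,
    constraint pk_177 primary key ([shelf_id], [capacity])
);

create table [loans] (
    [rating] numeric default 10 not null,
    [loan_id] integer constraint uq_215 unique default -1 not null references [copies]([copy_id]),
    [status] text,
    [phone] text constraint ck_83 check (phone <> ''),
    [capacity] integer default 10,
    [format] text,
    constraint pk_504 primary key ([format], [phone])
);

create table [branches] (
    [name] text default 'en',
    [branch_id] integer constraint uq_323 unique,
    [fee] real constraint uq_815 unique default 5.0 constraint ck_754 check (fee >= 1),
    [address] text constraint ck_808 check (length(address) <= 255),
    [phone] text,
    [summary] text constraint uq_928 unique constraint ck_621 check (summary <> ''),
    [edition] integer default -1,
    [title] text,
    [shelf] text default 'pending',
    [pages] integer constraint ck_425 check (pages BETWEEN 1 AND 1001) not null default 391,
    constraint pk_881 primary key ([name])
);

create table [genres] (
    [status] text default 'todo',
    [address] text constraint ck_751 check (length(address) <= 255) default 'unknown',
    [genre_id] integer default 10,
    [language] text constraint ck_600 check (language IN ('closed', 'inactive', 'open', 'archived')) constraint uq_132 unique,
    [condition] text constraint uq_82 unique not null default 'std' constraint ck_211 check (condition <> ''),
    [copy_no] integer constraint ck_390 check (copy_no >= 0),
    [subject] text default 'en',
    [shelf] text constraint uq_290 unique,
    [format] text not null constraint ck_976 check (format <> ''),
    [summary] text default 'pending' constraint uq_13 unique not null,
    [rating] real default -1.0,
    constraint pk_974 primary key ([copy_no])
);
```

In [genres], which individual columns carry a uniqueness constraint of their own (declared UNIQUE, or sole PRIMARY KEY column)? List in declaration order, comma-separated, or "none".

language, condition, copy_no, shelf, summary

- status: no UNIQUE or single-column PK constraint.
- address: no UNIQUE or single-column PK constraint.
- genre_id: no UNIQUE or single-column PK constraint.
- language: declared UNIQUE → unique.
- condition: declared UNIQUE → unique.
- copy_no: single-column PRIMARY KEY → unique.
- subject: no UNIQUE or single-column PK constraint.
- shelf: declared UNIQUE → unique.
- format: no UNIQUE or single-column PK constraint.
- summary: declared UNIQUE → unique.
- rating: no UNIQUE or single-column PK constraint.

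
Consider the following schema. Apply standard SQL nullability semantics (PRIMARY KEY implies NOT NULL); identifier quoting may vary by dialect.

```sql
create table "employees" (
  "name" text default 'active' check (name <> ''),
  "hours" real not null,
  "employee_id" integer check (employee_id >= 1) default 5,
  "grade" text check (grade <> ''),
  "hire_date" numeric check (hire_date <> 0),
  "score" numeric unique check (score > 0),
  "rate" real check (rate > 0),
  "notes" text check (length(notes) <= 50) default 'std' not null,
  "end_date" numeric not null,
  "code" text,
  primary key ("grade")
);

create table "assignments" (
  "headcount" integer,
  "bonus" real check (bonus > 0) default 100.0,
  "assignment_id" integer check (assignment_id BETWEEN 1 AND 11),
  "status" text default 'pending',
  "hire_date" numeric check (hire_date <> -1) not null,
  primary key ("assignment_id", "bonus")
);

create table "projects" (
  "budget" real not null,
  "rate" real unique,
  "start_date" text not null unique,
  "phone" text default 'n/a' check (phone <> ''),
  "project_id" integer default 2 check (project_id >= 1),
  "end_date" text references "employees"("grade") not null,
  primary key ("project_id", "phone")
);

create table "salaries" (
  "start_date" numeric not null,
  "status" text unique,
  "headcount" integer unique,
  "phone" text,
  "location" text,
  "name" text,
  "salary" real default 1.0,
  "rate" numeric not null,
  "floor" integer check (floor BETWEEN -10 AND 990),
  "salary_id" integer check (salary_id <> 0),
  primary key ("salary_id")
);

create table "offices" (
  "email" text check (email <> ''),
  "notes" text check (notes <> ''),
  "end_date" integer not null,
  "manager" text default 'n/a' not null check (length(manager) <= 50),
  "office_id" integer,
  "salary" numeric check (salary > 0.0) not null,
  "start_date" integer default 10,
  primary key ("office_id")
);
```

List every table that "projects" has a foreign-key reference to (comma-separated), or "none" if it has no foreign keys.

- end_date REFERENCES employees(grade).

employees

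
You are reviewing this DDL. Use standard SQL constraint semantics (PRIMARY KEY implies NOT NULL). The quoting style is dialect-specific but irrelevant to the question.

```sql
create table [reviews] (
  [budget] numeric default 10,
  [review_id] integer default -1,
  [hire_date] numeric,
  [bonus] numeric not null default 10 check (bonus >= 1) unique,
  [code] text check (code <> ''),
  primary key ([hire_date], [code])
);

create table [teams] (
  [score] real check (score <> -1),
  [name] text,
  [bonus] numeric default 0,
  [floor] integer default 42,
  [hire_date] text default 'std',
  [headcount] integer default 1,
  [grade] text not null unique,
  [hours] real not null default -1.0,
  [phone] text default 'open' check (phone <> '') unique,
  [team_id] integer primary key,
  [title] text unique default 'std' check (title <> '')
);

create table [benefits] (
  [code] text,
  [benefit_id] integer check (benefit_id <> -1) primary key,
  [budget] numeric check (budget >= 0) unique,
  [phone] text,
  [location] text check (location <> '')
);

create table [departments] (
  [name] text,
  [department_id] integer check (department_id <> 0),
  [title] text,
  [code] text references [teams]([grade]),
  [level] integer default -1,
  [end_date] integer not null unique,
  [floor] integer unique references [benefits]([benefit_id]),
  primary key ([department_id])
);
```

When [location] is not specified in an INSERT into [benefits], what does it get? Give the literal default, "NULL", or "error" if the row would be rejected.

location has no DEFAULT clause and no NOT NULL constraint.
Omitting it from an INSERT stores NULL.

NULL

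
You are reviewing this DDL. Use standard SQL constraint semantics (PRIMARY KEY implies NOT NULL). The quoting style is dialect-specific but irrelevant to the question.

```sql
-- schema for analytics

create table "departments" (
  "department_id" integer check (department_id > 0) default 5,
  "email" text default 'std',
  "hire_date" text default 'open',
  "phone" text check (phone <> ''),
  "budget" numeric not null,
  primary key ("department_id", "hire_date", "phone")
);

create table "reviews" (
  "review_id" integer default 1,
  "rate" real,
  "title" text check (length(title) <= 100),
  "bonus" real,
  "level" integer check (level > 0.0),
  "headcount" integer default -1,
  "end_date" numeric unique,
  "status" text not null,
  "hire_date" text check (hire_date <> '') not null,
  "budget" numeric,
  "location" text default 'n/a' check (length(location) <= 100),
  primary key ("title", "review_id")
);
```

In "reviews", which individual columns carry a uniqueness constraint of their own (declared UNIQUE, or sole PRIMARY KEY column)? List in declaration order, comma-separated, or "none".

end_date

- review_id: part of a composite PRIMARY KEY — only the tuple is unique, not this column on its own.
- rate: no UNIQUE or single-column PK constraint.
- title: part of a composite PRIMARY KEY — only the tuple is unique, not this column on its own.
- bonus: no UNIQUE or single-column PK constraint.
- level: no UNIQUE or single-column PK constraint.
- headcount: no UNIQUE or single-column PK constraint.
- end_date: declared UNIQUE → unique.
- status: no UNIQUE or single-column PK constraint.
- hire_date: no UNIQUE or single-column PK constraint.
- budget: no UNIQUE or single-column PK constraint.
- location: no UNIQUE or single-column PK constraint.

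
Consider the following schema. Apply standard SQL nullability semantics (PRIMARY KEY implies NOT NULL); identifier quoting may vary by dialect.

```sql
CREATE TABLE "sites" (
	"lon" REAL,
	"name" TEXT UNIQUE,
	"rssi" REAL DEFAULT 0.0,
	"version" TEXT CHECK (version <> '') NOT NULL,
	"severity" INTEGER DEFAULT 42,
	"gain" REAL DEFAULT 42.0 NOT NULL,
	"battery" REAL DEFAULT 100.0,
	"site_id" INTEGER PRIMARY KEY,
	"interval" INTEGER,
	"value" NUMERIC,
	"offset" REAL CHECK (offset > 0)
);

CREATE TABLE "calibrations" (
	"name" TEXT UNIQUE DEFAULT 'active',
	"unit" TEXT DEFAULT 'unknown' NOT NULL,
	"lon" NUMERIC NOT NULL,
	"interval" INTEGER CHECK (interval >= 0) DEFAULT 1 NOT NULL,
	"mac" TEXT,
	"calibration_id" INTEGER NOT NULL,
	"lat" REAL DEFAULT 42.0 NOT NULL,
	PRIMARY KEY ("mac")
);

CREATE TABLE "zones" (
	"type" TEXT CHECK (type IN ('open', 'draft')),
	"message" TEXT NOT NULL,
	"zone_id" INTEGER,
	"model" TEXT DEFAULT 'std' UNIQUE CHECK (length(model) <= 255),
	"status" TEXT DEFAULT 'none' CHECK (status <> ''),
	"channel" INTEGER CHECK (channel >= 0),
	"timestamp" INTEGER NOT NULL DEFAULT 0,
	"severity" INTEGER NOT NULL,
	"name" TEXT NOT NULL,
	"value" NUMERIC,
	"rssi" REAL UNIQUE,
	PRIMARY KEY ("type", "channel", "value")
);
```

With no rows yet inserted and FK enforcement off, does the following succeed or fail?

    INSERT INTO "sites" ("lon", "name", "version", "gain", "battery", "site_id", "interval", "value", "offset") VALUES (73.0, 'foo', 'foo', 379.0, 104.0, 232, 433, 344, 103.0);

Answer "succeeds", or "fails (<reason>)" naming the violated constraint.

succeeds

NOT NULL columns: gain is supplied; site_id is supplied; version is supplied.
CHECK constraints: 'foo' satisfies (version <> ''); 103.0 satisfies (offset > 0).
No constraint is violated.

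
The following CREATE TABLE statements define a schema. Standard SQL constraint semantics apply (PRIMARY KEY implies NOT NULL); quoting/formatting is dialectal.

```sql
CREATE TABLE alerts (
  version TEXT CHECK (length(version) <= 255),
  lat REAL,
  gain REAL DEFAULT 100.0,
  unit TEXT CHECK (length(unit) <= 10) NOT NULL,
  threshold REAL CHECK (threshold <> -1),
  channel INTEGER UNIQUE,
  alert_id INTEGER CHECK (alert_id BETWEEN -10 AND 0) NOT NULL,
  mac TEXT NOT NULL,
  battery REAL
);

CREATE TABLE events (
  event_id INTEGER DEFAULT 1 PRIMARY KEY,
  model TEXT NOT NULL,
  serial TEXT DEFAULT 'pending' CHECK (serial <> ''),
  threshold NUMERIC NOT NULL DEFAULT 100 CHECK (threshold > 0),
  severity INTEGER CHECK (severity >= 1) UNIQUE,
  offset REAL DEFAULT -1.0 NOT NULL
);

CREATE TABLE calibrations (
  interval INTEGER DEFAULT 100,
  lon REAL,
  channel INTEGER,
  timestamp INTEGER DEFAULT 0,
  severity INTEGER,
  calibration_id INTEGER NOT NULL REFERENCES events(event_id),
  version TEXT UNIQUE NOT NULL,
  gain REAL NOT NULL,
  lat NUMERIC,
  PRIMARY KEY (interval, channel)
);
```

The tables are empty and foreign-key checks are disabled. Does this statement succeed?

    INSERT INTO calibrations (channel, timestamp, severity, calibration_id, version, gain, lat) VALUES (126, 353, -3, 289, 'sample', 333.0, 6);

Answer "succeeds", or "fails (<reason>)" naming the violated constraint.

NOT NULL columns: calibration_id is supplied; channel is supplied; gain is supplied; interval defaults to 100; version is supplied.
No constraint is violated.

succeeds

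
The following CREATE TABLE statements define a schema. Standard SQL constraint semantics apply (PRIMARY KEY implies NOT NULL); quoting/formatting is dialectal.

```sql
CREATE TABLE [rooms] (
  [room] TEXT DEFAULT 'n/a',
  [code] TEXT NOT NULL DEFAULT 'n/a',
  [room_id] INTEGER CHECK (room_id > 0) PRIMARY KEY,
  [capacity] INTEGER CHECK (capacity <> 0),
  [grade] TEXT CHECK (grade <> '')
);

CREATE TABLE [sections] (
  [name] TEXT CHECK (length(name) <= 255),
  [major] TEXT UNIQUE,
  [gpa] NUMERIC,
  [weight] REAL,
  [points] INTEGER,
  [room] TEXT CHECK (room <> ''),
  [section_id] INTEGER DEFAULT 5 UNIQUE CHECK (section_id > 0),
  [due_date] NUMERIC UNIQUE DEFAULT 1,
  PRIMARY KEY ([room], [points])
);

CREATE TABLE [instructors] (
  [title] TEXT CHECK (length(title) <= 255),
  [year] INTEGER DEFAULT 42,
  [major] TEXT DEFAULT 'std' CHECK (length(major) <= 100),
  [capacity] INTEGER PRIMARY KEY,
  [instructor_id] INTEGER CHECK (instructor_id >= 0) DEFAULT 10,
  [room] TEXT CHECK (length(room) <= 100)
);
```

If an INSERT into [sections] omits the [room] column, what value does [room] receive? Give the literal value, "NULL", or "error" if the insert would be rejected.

room has no DEFAULT clause.
Omitting it would insert NULL, but it is part of the PRIMARY KEY, so the INSERT fails.

error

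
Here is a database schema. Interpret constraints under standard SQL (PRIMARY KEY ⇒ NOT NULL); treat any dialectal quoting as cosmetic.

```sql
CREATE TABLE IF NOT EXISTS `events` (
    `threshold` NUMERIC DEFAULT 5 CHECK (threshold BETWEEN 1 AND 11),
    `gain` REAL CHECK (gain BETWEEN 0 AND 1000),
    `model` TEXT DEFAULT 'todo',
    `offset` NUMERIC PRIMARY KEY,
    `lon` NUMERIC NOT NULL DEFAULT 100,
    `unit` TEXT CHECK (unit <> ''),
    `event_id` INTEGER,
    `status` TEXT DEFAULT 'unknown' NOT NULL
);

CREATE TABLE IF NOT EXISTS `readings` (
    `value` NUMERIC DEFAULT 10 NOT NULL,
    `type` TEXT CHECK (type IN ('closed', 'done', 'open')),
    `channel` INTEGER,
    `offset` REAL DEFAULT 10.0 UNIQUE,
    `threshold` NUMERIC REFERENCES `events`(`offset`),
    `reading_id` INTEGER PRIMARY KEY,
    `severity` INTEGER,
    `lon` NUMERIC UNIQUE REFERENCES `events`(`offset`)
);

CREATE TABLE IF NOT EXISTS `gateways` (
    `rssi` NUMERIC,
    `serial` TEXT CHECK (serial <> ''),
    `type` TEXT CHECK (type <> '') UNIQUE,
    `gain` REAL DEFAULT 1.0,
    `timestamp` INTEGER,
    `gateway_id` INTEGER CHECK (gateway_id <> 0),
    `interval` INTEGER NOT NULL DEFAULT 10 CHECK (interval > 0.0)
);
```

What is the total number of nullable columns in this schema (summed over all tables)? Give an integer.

17

events: 5 nullable (threshold, gain, model, unit, event_id — PK (offset) and explicit NOT NULL columns excluded).
readings: 6 nullable (type, channel, offset, threshold, severity, lon — PK (reading_id) and explicit NOT NULL columns excluded).
gateways: 6 nullable (rssi, serial, type, gain, timestamp, gateway_id — PK none and explicit NOT NULL columns excluded).
Total: 5 + 6 + 6 = 17.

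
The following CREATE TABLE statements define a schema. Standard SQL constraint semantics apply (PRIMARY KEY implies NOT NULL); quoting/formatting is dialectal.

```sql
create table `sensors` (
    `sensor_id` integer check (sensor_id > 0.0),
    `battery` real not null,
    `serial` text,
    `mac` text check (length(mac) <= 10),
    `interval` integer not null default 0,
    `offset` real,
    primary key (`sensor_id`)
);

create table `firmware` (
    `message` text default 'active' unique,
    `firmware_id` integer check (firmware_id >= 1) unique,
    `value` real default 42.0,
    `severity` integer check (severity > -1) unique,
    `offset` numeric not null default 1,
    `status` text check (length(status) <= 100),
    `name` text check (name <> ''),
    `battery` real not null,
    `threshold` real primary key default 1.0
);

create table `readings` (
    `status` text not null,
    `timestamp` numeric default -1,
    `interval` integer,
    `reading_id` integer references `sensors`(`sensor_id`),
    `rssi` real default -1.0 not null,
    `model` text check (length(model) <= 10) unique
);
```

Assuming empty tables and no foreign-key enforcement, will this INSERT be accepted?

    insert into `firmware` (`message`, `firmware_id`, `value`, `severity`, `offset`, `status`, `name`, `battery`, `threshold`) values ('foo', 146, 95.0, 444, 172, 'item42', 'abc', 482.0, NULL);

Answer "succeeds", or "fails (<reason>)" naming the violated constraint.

fails (NOT NULL on threshold)

threshold is explicitly set to NULL, but threshold is part of the PRIMARY KEY (implied NOT NULL).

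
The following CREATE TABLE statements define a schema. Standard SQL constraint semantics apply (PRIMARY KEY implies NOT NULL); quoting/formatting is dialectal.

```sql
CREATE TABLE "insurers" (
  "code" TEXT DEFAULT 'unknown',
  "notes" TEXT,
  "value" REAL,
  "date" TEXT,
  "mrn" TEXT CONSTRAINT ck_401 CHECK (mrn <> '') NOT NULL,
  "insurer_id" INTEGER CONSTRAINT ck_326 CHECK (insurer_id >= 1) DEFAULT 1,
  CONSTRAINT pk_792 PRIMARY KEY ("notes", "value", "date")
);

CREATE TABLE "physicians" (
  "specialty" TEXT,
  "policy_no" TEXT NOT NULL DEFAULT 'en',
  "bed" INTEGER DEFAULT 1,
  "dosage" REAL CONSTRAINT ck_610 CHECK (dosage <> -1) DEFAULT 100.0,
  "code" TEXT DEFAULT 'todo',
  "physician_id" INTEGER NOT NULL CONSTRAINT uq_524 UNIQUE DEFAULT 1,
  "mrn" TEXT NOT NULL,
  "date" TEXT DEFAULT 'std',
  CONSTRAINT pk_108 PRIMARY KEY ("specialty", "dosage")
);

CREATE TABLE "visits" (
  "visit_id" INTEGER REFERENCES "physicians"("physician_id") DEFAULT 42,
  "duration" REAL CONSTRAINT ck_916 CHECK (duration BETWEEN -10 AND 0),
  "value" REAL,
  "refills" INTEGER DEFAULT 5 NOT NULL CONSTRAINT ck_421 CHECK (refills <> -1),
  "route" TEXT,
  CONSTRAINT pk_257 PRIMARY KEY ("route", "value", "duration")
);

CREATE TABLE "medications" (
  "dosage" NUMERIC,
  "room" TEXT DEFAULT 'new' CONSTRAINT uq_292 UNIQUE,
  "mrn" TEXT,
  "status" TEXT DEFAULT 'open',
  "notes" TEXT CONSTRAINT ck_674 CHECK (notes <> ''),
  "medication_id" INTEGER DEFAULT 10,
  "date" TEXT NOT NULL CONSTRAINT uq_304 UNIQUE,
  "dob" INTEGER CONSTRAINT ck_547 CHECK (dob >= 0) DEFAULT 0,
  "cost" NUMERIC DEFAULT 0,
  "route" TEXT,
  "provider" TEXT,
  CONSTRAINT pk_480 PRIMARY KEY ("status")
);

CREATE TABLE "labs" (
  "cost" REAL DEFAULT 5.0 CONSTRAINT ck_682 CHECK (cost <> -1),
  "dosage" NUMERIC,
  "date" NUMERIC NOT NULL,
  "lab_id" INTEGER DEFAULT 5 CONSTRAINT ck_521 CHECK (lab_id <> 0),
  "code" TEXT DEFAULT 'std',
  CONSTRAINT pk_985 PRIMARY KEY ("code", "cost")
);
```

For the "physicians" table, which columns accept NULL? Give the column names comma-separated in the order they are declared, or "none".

bed, code, date

- specialty: part of the PRIMARY KEY, which implies NOT NULL → not nullable.
- policy_no: declared NOT NULL → not nullable.
- bed: DEFAULT only fills an omitted column; an explicit NULL is still allowed → nullable.
- dosage: part of the PRIMARY KEY, which implies NOT NULL → not nullable.
- code: DEFAULT only fills an omitted column; an explicit NULL is still allowed → nullable.
- physician_id: declared NOT NULL → not nullable.
- mrn: declared NOT NULL → not nullable.
- date: DEFAULT only fills an omitted column; an explicit NULL is still allowed → nullable.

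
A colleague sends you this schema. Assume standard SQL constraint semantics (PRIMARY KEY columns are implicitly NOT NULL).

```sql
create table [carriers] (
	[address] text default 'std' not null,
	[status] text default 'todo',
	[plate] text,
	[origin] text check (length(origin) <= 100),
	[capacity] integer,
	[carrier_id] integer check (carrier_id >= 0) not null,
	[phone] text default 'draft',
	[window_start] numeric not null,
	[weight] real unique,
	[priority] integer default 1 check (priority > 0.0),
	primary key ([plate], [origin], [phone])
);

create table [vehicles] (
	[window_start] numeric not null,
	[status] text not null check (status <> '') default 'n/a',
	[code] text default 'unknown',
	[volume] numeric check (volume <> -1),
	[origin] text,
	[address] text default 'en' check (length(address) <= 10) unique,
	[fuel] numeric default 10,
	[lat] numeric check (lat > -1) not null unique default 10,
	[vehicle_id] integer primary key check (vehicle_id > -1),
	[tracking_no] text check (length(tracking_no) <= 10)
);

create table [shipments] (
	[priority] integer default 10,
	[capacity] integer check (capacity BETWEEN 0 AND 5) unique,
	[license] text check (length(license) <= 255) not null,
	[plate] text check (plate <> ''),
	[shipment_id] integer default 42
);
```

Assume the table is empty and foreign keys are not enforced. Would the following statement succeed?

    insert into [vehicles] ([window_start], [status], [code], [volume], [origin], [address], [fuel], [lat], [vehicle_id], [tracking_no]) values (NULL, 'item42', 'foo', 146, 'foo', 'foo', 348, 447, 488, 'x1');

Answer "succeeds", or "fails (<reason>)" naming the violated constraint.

window_start is explicitly set to NULL, but window_start is declared NOT NULL.

fails (NOT NULL on window_start)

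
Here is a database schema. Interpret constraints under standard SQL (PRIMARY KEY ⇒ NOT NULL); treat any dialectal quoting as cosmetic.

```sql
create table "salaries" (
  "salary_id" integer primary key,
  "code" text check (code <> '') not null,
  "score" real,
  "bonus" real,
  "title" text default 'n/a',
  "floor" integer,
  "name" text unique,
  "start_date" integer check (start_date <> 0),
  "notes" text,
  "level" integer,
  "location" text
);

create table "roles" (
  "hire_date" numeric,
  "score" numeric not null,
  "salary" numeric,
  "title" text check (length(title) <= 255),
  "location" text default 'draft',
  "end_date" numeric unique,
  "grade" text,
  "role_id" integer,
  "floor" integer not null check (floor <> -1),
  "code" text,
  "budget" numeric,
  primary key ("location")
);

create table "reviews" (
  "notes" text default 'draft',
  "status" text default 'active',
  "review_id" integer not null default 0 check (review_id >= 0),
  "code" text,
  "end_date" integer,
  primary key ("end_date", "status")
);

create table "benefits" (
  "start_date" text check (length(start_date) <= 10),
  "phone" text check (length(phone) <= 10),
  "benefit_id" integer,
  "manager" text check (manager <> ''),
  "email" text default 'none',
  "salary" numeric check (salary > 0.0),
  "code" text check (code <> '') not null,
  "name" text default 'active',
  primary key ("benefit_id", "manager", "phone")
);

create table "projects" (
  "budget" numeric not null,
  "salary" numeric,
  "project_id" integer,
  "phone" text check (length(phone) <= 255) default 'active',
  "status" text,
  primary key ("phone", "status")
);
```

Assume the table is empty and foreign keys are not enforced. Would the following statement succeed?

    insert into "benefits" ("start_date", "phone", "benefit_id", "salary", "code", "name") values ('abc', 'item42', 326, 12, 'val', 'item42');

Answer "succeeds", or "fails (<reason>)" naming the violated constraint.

manager is omitted from the column list and has no DEFAULT, so it would receive NULL.
But manager is part of the PRIMARY KEY (implied NOT NULL).

fails (NOT NULL on manager)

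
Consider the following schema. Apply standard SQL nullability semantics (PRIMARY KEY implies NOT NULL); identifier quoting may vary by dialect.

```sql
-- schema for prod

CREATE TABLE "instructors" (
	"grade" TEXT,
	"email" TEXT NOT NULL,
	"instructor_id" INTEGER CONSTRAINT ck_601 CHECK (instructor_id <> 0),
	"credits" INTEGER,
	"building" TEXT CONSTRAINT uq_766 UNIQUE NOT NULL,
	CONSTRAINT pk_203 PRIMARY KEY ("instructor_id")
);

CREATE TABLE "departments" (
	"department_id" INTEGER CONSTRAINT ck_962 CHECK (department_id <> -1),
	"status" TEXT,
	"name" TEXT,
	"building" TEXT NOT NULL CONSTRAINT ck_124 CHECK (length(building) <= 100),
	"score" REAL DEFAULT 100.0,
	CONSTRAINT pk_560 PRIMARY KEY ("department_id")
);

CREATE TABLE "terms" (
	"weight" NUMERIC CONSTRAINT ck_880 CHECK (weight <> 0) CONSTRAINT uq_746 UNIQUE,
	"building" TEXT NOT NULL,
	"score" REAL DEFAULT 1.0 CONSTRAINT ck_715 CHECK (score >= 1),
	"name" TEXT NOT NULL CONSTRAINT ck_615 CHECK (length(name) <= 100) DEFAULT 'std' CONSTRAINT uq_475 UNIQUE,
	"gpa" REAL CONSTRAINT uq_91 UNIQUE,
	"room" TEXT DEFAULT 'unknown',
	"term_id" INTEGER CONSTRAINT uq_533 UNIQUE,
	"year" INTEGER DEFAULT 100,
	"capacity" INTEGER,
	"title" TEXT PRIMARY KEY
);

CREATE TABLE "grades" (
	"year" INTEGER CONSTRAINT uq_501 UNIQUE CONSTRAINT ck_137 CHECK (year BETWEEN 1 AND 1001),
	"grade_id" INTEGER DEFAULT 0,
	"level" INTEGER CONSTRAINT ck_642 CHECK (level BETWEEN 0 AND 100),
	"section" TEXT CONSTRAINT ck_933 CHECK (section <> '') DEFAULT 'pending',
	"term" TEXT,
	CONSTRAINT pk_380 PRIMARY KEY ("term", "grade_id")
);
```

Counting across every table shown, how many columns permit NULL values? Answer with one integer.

15

instructors: 2 nullable (grade, credits — PK (instructor_id) and explicit NOT NULL columns excluded).
departments: 3 nullable (status, name, score — PK (department_id) and explicit NOT NULL columns excluded).
terms: 7 nullable (weight, score, gpa, room, term_id, year, capacity — PK (title) and explicit NOT NULL columns excluded).
grades: 3 nullable (year, level, section — PK (term, grade_id) and explicit NOT NULL columns excluded).
Total: 2 + 3 + 7 + 3 = 15.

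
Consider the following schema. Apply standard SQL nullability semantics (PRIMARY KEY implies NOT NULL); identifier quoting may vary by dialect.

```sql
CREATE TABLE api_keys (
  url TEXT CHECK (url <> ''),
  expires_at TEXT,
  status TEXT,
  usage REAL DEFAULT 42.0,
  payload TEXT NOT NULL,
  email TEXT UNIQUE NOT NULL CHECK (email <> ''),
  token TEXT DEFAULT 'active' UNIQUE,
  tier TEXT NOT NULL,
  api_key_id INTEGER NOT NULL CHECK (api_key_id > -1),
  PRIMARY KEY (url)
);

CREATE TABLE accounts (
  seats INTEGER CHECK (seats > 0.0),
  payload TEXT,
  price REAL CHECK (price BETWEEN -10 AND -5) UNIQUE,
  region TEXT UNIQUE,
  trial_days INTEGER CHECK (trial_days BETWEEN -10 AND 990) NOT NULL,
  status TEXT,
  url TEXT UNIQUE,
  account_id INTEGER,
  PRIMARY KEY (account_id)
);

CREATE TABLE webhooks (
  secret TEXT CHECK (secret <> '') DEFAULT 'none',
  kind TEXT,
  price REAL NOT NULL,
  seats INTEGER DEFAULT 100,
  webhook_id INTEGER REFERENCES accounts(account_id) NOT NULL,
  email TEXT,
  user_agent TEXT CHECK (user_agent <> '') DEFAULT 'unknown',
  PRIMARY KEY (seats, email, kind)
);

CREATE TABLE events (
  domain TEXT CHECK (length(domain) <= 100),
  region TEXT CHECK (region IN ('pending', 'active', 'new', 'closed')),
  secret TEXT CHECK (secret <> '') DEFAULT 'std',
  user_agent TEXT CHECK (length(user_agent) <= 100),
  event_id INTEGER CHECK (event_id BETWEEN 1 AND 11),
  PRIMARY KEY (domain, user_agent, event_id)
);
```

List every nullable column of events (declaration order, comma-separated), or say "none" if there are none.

region, secret

- domain: part of the PRIMARY KEY, which implies NOT NULL → not nullable.
- region: CHECK does not forbid NULL (a CHECK constraint passes when its expression is NULL) → nullable.
- secret: CHECK does not forbid NULL (a CHECK constraint passes when its expression is NULL) → nullable.
- user_agent: part of the PRIMARY KEY, which implies NOT NULL → not nullable.
- event_id: part of the PRIMARY KEY, which implies NOT NULL → not nullable.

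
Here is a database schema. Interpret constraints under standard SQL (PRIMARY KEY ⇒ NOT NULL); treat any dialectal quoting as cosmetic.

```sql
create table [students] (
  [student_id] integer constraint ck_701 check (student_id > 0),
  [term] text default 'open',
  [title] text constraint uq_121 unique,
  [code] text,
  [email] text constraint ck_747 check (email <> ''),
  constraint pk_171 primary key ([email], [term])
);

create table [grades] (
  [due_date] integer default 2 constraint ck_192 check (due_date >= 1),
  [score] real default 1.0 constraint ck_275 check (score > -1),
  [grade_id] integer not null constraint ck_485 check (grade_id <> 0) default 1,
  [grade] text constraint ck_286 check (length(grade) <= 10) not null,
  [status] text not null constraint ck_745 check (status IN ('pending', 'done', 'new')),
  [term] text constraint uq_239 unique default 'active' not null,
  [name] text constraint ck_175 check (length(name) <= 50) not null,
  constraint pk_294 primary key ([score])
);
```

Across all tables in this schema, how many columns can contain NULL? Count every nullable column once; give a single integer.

students: 3 nullable (student_id, title, code — PK (email, term) and explicit NOT NULL columns excluded).
grades: 1 nullable (due_date — PK (score) and explicit NOT NULL columns excluded).
Total: 3 + 1 = 4.

4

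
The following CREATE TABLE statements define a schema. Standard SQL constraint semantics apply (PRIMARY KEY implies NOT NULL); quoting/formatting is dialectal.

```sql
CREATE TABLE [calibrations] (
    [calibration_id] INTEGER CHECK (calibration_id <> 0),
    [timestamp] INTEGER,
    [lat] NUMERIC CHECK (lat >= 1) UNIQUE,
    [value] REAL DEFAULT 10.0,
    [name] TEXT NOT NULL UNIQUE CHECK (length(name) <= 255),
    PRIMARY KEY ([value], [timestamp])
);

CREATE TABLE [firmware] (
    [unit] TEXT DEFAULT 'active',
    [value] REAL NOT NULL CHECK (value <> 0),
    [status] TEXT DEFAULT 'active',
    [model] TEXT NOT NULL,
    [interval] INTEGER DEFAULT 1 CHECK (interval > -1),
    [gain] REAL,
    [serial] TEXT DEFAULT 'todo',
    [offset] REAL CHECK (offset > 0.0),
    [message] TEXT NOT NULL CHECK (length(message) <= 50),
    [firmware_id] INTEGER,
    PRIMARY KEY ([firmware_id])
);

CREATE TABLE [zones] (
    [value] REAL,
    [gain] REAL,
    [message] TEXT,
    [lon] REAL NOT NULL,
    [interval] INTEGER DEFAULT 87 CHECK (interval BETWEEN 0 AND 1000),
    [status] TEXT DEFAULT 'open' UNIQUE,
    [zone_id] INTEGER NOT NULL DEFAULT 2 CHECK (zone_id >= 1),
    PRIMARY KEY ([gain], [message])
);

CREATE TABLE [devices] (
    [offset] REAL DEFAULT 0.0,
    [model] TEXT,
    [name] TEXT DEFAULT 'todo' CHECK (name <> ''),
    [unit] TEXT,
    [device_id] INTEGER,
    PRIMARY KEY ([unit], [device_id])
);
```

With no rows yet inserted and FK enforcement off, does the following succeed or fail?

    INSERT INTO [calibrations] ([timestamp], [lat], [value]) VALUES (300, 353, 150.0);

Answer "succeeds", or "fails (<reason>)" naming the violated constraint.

name is omitted from the column list and has no DEFAULT, so it would receive NULL.
But name is declared NOT NULL.

fails (NOT NULL on name)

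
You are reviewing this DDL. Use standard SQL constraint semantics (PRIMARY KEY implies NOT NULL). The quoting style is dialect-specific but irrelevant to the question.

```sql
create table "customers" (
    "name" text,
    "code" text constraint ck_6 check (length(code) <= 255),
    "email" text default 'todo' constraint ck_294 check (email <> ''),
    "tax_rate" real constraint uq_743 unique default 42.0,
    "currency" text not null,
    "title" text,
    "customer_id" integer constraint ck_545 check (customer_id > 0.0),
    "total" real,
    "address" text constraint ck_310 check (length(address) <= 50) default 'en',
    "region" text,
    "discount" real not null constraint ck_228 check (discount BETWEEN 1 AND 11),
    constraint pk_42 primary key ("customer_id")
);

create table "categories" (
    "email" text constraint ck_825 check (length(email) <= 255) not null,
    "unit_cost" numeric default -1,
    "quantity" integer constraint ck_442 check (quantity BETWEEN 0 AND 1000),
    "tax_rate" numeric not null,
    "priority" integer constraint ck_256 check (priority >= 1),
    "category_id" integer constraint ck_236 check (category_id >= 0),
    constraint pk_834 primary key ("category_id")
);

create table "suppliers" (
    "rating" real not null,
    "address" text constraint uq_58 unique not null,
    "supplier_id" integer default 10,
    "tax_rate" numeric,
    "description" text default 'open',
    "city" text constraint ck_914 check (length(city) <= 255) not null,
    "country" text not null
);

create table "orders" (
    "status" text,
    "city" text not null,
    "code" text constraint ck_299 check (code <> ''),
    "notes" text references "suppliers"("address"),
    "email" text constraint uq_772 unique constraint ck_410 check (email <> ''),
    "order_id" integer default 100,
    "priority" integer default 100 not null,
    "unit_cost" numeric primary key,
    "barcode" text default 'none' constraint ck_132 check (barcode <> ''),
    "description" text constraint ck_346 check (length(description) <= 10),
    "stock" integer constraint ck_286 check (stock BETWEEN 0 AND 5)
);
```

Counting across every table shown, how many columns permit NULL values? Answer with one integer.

22

customers: 8 nullable (name, code, email, tax_rate, title, total, address, region — PK (customer_id) and explicit NOT NULL columns excluded).
categories: 3 nullable (unit_cost, quantity, priority — PK (category_id) and explicit NOT NULL columns excluded).
suppliers: 3 nullable (supplier_id, tax_rate, description — PK none and explicit NOT NULL columns excluded).
orders: 8 nullable (status, code, notes, email, order_id, barcode, description, stock — PK (unit_cost) and explicit NOT NULL columns excluded).
Total: 8 + 3 + 3 + 8 = 22.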